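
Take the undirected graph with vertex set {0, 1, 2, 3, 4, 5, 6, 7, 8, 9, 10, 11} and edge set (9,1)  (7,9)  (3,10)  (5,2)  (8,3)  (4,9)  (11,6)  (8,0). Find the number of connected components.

4

Component: {2, 5}
Component: {6, 11}
Component: {0, 3, 8, 10}
Component: {1, 4, 7, 9}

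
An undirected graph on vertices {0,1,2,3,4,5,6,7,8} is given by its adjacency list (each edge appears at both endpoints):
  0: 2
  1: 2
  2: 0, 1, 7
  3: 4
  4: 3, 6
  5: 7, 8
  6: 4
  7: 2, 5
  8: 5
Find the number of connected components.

2

Component: {3, 4, 6}
Component: {0, 1, 2, 5, 7, 8}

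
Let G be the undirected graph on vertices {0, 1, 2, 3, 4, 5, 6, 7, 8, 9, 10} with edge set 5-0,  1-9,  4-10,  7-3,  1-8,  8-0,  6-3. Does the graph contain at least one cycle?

No

|V| = 11, |E| = 7, number of components = 4.
Since 7 = 11 - 4, the graph is a forest and contains no cycle.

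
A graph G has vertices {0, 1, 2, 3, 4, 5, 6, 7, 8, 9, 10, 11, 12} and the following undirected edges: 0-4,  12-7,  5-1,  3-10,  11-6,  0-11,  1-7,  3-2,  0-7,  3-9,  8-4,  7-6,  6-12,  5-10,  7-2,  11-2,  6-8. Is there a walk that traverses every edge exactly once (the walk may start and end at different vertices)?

Degrees: 0:3, 1:2, 2:3, 3:3, 4:2, 5:2, 6:4, 7:5, 8:2, 9:1, 10:2, 11:3, 12:2
Odd-degree vertices: 0, 2, 3, 7, 9, 11 (6 total).
With 6 odd-degree vertices (more than two), no single trail can use every edge.

No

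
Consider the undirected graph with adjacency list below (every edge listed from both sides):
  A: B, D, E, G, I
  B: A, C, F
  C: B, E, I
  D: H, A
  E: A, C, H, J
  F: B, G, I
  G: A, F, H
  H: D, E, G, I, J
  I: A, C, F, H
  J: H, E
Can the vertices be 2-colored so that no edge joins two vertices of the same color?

H-E-J-H is an odd cycle (length 3), and a bipartite graph can contain only even cycles.

No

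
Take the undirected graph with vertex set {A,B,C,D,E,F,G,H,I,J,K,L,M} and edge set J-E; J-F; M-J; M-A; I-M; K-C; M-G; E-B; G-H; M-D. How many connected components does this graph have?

3

Component: {L}
Component: {C, K}
Component: {A, B, D, E, F, G, H, I, J, M}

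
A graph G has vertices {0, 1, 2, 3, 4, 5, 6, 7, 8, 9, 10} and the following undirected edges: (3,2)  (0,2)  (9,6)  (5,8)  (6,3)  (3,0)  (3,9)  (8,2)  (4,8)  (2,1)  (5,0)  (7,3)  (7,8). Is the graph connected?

Component: {10}
Component: {0, 1, 2, 3, 4, 5, 6, 7, 8, 9}
No edge joins these 2 groups, so the graph is disconnected.

No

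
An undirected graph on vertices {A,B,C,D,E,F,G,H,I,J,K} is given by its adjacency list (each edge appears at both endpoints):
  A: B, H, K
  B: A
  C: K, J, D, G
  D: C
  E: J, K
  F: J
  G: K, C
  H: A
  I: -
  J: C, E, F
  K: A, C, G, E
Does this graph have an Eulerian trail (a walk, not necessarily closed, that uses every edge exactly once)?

Degrees: A:3, B:1, C:4, D:1, E:2, F:1, G:2, H:1, I:0, J:3, K:4
Odd-degree vertices: A, B, D, F, H, J (6 total).
An Eulerian trail requires 0 or 2 odd-degree vertices; here there are 6.

No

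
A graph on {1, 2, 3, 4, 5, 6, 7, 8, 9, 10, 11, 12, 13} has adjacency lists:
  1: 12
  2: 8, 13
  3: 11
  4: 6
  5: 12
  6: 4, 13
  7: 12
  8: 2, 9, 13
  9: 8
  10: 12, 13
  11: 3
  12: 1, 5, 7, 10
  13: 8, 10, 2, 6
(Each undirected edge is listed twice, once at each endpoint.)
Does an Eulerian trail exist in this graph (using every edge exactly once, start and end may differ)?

No

Degrees: 1:1, 2:2, 3:1, 4:1, 5:1, 6:2, 7:1, 8:3, 9:1, 10:2, 11:1, 12:4, 13:4
Odd-degree vertices: 1, 3, 4, 5, 7, 8, 9, 11 (8 total).
With 8 odd-degree vertices (more than two), no single trail can use every edge.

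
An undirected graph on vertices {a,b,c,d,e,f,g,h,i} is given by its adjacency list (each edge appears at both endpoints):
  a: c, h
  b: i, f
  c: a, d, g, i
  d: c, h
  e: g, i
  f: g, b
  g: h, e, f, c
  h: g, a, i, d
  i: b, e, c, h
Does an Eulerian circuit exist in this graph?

Yes

Degrees: a:2, b:2, c:4, d:2, e:2, f:2, g:4, h:4, i:4
All degrees are even and the non-isolated vertices are connected — an Eulerian circuit exists.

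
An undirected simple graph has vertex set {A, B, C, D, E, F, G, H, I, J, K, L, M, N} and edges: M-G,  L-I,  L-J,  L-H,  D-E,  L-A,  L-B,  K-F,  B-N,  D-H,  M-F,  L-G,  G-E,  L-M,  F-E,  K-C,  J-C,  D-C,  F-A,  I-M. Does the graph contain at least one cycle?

|V| = 14, |E| = 20, number of components = 1.
One cycle is L-M-F-K-C-D-H-L.

Yes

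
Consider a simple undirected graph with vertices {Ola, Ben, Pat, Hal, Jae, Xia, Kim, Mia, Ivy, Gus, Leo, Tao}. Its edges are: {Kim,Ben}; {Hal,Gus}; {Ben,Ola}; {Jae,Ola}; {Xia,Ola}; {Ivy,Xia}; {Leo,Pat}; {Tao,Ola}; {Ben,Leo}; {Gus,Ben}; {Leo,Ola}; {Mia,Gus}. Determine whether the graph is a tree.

No

|V| = 12, |E| = 12.
Connected but with 12 > 11 edges, so it has a cycle and is not a tree.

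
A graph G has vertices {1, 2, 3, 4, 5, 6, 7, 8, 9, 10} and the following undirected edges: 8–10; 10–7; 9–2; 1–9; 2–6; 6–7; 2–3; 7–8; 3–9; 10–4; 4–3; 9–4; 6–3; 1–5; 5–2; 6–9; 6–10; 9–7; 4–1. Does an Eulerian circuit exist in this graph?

No

Degrees: 1:3, 2:4, 3:4, 4:4, 5:2, 6:5, 7:4, 8:2, 9:6, 10:4
1, 6 have odd degree; an Eulerian circuit needs every degree to be even, so none exists.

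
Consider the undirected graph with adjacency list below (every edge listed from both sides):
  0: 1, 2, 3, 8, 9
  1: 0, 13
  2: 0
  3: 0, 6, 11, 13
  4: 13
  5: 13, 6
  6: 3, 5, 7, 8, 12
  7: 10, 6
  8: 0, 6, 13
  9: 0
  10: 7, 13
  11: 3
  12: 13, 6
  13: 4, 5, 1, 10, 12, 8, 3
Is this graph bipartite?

10-7-6-3-13-10 is an odd cycle (length 5), and a bipartite graph can contain only even cycles.

No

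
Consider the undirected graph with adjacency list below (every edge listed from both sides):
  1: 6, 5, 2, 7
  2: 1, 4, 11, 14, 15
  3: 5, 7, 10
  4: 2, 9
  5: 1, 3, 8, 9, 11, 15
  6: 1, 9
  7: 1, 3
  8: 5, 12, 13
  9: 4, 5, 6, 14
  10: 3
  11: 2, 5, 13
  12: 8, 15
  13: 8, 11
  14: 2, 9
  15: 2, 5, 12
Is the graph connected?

Starting from 1 and exploring outward reaches every vertex (1, 2, 7, 6, 5, 15, 14, 11, 4, 3, 9, 8, 12, 13, 10); the graph is connected.

Yes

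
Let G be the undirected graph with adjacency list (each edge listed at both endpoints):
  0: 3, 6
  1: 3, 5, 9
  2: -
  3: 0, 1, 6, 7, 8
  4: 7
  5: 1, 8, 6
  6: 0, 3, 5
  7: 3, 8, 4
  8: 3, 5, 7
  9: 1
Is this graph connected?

No

Component: {2}
Component: {0, 1, 3, 4, 5, 6, 7, 8, 9}
No edge joins these 2 groups, so the graph is disconnected.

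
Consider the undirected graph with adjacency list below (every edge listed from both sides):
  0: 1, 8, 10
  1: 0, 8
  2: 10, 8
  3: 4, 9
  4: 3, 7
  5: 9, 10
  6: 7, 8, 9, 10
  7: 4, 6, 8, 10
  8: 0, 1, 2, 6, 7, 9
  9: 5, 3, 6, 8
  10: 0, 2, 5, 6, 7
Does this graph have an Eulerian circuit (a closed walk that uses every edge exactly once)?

No

Degrees: 0:3, 1:2, 2:2, 3:2, 4:2, 5:2, 6:4, 7:4, 8:6, 9:4, 10:5
0, 10 have odd degree; an Eulerian circuit needs every degree to be even, so none exists.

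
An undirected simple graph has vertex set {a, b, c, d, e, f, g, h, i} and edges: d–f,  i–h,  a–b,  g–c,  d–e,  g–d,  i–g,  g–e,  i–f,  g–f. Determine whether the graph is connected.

No

Component: {a, b}
Component: {c, d, e, f, g, h, i}
There are 2 separate components, so the graph is not connected.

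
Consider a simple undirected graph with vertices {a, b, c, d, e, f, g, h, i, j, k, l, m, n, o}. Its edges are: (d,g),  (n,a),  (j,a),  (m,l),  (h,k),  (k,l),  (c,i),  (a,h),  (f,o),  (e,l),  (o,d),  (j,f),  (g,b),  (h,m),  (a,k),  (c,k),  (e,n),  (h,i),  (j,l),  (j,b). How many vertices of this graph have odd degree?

0

Degrees: a:4, b:2, c:2, d:2, e:2, f:2, g:2, h:4, i:2, j:4, k:4, l:4, m:2, n:2, o:2
Odd-degree vertices: none.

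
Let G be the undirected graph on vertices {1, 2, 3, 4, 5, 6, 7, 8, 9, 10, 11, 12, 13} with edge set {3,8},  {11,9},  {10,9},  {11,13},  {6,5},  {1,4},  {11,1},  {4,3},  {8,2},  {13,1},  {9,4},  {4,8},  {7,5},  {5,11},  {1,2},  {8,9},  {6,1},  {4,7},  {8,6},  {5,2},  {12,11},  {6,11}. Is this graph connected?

Starting from 1 and exploring outward reaches every vertex (1, 4, 11, 2, 6, 13, 7, 3, 9, 8, 12, 5, 10); the graph is connected.

Yes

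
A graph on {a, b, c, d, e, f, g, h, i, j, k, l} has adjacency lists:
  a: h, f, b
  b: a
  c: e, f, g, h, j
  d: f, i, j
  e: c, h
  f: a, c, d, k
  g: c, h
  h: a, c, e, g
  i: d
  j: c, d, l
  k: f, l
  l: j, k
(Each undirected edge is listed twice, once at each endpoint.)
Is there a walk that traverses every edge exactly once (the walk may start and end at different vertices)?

No

Degrees: a:3, b:1, c:5, d:3, e:2, f:4, g:2, h:4, i:1, j:3, k:2, l:2
Odd-degree vertices: a, b, c, d, i, j (6 total).
An Eulerian trail requires 0 or 2 odd-degree vertices; here there are 6.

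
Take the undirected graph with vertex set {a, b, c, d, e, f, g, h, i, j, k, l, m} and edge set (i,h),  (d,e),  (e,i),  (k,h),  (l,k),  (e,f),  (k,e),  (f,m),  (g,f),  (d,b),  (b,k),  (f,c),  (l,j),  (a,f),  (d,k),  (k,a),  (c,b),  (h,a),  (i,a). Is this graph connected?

Starting from a and exploring outward reaches every vertex (a, f, k, h, i, c, g, m, e, l, d, b, j); the graph is connected.

Yes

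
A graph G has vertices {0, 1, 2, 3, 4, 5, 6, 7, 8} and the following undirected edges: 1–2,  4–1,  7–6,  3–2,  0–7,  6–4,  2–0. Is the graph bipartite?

Yes

A valid 2-coloring puts {2, 4, 5, 7, 8} on one side and {0, 1, 3, 6} on the other; every edge crosses between the two sides.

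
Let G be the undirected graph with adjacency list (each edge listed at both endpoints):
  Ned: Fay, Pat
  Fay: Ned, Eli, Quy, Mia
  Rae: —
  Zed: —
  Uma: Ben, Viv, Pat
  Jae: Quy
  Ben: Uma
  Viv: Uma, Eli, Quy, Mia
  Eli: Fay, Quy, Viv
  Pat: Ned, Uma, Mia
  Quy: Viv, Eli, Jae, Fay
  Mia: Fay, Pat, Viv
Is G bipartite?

Quy-Eli-Fay-Quy is an odd cycle (length 3), and a bipartite graph can contain only even cycles.

No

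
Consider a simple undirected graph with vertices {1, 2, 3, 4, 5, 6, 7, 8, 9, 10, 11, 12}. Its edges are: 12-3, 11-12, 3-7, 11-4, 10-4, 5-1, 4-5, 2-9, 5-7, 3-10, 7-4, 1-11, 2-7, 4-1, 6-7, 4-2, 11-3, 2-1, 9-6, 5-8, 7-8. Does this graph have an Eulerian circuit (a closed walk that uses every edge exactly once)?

Degrees: 1:4, 2:4, 3:4, 4:6, 5:4, 6:2, 7:6, 8:2, 9:2, 10:2, 11:4, 12:2
All degrees are even and the non-isolated vertices are connected — an Eulerian circuit exists.

Yes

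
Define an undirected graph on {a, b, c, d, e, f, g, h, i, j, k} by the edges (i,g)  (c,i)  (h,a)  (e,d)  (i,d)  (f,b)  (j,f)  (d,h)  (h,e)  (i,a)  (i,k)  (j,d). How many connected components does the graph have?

1

Component: {a, b, c, d, e, f, g, h, i, j, k}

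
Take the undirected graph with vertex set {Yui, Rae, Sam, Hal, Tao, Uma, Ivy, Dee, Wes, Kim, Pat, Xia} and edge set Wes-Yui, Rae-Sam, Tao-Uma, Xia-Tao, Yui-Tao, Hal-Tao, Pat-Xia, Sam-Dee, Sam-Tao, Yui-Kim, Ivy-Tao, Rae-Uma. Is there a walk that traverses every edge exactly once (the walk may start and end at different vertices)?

No

Degrees: Yui:3, Rae:2, Sam:3, Hal:1, Tao:6, Uma:2, Ivy:1, Dee:1, Wes:1, Kim:1, Pat:1, Xia:2
Odd-degree vertices: Yui, Sam, Hal, Ivy, Dee, Wes, Kim, Pat (8 total).
An Eulerian trail requires 0 or 2 odd-degree vertices; here there are 8.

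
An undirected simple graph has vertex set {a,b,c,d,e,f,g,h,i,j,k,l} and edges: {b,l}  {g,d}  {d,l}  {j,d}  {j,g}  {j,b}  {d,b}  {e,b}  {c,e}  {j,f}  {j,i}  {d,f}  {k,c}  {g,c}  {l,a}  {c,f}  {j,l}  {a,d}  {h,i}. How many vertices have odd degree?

4

Degrees: a:2, b:4, c:4, d:6, e:2, f:3, g:3, h:1, i:2, j:6, k:1, l:4
Odd-degree vertices: f, g, h, k.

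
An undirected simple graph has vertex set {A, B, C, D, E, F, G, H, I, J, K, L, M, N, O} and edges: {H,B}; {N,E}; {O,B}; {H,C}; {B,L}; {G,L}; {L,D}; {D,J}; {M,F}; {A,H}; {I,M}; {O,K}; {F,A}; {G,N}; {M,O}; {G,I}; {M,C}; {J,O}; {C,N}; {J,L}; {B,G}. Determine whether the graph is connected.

Yes

A breadth-first search from A visits A, F, H, M, B, C, O, I, L, G, N, J, K, D, E — all 15 vertices — so the graph is connected.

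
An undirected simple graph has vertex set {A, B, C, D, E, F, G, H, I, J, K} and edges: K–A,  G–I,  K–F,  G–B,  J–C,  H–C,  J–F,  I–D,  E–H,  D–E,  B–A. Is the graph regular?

Degrees: A:2, B:2, C:2, D:2, E:2, F:2, G:2, H:2, I:2, J:2, K:2
Every vertex has degree 2, so the graph is 2-regular.

Yes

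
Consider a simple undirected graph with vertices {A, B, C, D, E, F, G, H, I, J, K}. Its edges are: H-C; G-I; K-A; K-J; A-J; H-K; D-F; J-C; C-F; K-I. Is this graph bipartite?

J-A-K-J is an odd cycle (length 3), and a bipartite graph can contain only even cycles.

No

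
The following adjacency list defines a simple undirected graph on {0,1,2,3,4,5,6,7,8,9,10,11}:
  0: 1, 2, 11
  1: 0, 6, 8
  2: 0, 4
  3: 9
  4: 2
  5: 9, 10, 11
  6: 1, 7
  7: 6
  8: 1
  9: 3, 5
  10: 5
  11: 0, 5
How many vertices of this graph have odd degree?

8

Degrees: 0:3, 1:3, 2:2, 3:1, 4:1, 5:3, 6:2, 7:1, 8:1, 9:2, 10:1, 11:2
Odd-degree vertices: 0, 1, 3, 4, 5, 7, 8, 10.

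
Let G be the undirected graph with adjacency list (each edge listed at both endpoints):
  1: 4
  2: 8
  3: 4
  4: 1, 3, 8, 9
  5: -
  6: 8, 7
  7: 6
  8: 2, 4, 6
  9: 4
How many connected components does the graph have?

2

Component: {5}
Component: {1, 2, 3, 4, 6, 7, 8, 9}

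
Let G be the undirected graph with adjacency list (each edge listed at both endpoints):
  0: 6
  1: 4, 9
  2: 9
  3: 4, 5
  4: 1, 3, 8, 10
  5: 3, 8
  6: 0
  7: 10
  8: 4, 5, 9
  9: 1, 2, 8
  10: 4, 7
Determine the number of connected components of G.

2

Component: {0, 6}
Component: {1, 2, 3, 4, 5, 7, 8, 9, 10}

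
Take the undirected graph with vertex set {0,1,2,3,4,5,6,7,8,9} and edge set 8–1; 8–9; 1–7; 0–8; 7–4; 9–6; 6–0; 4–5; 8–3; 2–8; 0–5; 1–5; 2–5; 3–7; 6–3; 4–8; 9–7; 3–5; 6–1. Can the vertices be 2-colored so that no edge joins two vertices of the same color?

Color {5, 6, 7, 8} black and {0, 1, 2, 3, 4, 9} white. No edge joins two same-colored vertices, so the graph is bipartite.

Yes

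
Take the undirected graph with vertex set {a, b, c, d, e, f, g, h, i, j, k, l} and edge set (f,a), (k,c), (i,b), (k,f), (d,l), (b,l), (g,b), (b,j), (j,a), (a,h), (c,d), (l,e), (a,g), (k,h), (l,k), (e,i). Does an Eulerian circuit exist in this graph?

Yes

Degrees: a:4, b:4, c:2, d:2, e:2, f:2, g:2, h:2, i:2, j:2, k:4, l:4
All degrees are even and the non-isolated vertices are connected — an Eulerian circuit exists.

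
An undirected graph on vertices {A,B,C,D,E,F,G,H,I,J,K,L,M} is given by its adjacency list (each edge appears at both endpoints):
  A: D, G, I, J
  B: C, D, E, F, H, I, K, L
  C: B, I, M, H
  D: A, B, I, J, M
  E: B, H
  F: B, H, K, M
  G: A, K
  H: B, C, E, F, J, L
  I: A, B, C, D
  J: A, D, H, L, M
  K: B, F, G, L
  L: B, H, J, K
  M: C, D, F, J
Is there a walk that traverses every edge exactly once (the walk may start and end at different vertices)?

Yes

Degrees: A:4, B:8, C:4, D:5, E:2, F:4, G:2, H:6, I:4, J:5, K:4, L:4, M:4
Odd-degree vertices: D, J (2 total).
With 2 odd-degree vertices and all edges in one connected piece, an Eulerian trail exists (from D to J).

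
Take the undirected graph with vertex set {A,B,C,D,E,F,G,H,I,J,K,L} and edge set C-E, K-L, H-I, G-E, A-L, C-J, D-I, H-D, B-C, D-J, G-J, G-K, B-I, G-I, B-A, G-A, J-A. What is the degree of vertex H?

2

Neighbors of H: D, I.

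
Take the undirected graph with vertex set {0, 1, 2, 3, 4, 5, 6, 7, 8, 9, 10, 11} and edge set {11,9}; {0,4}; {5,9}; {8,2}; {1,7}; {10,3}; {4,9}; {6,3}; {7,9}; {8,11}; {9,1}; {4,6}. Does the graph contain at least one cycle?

The graph has 12 vertices, 12 edges, and 1 connected component.
One cycle is 9-1-7-9.

Yes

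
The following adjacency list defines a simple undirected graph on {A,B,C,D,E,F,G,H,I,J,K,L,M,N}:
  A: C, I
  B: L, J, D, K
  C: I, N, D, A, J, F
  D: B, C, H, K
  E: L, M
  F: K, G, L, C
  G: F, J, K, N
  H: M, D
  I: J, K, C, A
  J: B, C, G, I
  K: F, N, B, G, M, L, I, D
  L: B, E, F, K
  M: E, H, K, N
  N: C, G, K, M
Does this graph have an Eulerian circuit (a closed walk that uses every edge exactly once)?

Yes

Degrees: A:2, B:4, C:6, D:4, E:2, F:4, G:4, H:2, I:4, J:4, K:8, L:4, M:4, N:4
Every vertex has even degree and the edges form a single connected piece, so an Eulerian circuit exists.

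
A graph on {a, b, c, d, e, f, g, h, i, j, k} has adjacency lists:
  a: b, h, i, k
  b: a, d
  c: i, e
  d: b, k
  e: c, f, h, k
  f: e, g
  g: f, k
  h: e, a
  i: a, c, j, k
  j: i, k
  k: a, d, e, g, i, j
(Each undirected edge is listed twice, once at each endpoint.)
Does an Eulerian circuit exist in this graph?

Yes

Degrees: a:4, b:2, c:2, d:2, e:4, f:2, g:2, h:2, i:4, j:2, k:6
All degrees are even and the non-isolated vertices are connected — an Eulerian circuit exists.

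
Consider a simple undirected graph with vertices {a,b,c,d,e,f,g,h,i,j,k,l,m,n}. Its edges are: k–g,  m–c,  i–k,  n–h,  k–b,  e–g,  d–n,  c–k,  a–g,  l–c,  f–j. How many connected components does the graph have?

3

Component: {f, j}
Component: {d, h, n}
Component: {a, b, c, e, g, i, k, l, m}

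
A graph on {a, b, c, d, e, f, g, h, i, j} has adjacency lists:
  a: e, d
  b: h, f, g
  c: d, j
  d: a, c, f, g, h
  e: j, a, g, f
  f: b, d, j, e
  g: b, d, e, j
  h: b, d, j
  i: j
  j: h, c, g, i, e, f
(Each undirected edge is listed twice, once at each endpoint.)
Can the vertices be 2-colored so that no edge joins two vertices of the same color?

The cycle f-e-j-f has length 3, which is odd, so the graph is not bipartite.

No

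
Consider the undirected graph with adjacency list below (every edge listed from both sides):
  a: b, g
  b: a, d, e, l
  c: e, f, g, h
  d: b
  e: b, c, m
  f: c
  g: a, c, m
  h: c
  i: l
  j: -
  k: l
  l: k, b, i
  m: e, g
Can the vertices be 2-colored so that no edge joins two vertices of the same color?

The cycle g-a-b-e-m-g has length 5, which is odd, so the graph is not bipartite.

No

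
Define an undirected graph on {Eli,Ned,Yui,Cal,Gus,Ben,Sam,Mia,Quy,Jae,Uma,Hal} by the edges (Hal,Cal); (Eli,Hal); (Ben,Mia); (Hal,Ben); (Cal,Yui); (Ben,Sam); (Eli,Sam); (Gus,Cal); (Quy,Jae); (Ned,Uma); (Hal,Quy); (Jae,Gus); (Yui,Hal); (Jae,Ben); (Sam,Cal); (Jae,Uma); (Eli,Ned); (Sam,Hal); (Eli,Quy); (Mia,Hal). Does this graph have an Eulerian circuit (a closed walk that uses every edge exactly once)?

Degrees: Eli:4, Ned:2, Yui:2, Cal:4, Gus:2, Ben:4, Sam:4, Mia:2, Quy:3, Jae:4, Uma:2, Hal:7
Quy, Hal have odd degree; an Eulerian circuit needs every degree to be even, so none exists.

No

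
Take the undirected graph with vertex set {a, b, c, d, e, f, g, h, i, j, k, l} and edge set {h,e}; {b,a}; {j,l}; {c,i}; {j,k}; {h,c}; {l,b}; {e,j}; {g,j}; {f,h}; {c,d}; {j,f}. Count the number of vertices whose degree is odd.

Degrees: a:1, b:2, c:3, d:1, e:2, f:2, g:1, h:3, i:1, j:5, k:1, l:2
Odd-degree vertices: a, c, d, g, h, i, j, k.

8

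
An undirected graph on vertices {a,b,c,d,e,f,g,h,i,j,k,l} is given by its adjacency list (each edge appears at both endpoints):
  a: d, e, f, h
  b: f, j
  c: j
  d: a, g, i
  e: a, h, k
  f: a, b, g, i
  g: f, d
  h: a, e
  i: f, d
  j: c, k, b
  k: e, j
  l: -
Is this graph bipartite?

The cycle e-h-a-e has length 3, which is odd, so the graph is not bipartite.

No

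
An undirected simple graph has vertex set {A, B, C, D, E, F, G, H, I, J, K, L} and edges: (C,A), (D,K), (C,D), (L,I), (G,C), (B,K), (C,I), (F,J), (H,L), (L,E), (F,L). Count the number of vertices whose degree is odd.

6

Degrees: A:1, B:1, C:4, D:2, E:1, F:2, G:1, H:1, I:2, J:1, K:2, L:4
Odd-degree vertices: A, B, E, G, H, J.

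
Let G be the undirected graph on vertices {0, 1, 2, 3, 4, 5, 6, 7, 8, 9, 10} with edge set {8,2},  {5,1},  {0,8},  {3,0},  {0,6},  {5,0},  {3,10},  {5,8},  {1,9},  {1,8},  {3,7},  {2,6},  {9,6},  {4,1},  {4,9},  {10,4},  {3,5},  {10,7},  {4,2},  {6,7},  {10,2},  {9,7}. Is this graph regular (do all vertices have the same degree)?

Degrees: 0:4, 1:4, 2:4, 3:4, 4:4, 5:4, 6:4, 7:4, 8:4, 9:4, 10:4
Every vertex has degree 4, so the graph is 4-regular.

Yes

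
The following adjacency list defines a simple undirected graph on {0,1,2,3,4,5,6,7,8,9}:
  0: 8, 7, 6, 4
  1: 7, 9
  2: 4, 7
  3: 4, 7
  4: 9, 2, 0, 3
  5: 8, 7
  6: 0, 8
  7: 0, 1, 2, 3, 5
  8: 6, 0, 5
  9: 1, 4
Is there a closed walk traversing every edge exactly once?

Degrees: 0:4, 1:2, 2:2, 3:2, 4:4, 5:2, 6:2, 7:5, 8:3, 9:2
Vertices with odd degree: 7, 8. An Eulerian circuit requires all degrees even.

No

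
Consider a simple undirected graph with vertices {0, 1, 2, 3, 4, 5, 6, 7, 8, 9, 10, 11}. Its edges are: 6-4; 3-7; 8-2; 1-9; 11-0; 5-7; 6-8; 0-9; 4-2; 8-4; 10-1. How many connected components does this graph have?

Component: {3, 5, 7}
Component: {2, 4, 6, 8}
Component: {0, 1, 9, 10, 11}

3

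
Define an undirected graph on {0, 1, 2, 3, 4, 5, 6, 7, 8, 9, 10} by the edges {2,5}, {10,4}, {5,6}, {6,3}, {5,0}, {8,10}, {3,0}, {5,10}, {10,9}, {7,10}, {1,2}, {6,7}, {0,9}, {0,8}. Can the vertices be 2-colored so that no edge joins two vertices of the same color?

Yes

Partition the vertices as {1, 3, 4, 5, 7, 8, 9} vs {0, 2, 6, 10}. Each listed edge has one endpoint in each part, so the graph is bipartite.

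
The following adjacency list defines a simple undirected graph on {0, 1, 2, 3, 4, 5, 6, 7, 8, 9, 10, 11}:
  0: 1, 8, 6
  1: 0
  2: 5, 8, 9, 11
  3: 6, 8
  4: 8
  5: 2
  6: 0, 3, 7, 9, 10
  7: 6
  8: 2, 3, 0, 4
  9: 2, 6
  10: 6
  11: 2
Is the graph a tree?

|V| = 12, |E| = 13.
A tree on 12 vertices has exactly 11 edges; this graph has 13, so it contains a cycle and is not a tree.

No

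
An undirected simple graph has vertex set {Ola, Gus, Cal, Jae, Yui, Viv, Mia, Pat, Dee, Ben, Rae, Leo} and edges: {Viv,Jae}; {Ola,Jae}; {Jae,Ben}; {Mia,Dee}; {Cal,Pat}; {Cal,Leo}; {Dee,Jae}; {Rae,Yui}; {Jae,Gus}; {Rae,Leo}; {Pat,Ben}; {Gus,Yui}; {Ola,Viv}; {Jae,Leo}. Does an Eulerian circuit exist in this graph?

No

Degrees: Ola:2, Gus:2, Cal:2, Jae:6, Yui:2, Viv:2, Mia:1, Pat:2, Dee:2, Ben:2, Rae:2, Leo:3
Vertices with odd degree: Mia, Leo. An Eulerian circuit requires all degrees even.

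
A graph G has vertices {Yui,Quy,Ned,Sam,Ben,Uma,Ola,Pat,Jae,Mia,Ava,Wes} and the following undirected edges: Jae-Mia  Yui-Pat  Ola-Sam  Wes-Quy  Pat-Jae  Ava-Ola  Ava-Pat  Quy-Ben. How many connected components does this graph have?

4

Component: {Ned}
Component: {Uma}
Component: {Quy, Ben, Wes}
Component: {Yui, Sam, Ola, Pat, Jae, Mia, Ava}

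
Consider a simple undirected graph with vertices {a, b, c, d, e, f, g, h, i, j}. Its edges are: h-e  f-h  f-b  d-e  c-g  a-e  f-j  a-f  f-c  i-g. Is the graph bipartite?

A valid 2-coloring puts {e, f, g} on one side and {a, b, c, d, h, i, j} on the other; every edge crosses between the two sides.

Yes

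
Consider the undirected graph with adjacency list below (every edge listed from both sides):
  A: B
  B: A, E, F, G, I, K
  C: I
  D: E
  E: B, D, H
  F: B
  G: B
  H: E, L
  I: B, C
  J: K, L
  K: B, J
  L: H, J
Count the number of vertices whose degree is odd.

Degrees: A:1, B:6, C:1, D:1, E:3, F:1, G:1, H:2, I:2, J:2, K:2, L:2
Odd-degree vertices: A, C, D, E, F, G.

6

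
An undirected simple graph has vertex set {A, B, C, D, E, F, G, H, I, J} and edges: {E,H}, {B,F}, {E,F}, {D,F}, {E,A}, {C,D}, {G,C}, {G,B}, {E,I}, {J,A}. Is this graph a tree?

The graph has 10 vertices and 10 edges.
A tree on 10 vertices has exactly 9 edges; this graph has 10, so it contains a cycle and is not a tree.

No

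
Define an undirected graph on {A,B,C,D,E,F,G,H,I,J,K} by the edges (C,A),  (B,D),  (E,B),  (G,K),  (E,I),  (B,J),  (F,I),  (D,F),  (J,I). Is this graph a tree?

No

|V| = 11, |E| = 9.
It is not connected, so it is not a tree.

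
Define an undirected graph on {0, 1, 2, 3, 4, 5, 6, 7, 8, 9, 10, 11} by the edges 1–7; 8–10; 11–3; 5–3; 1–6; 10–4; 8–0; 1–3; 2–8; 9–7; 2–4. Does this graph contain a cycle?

|V| = 12, |E| = 11, number of components = 2.
Since 11 > 12 - 2, a cycle must exist; for instance 8-10-4-2-8.

Yes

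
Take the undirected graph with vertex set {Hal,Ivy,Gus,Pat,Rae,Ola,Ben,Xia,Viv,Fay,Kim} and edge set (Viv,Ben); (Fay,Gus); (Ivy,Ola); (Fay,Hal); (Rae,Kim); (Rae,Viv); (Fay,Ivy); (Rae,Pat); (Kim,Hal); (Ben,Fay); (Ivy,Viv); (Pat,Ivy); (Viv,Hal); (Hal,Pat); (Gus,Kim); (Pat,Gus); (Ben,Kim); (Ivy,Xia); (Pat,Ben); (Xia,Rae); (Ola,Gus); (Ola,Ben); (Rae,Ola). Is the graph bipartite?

Partition the vertices as {Pat, Ola, Xia, Viv, Fay, Kim} vs {Hal, Ivy, Gus, Rae, Ben}. Each listed edge has one endpoint in each part, so the graph is bipartite.

Yes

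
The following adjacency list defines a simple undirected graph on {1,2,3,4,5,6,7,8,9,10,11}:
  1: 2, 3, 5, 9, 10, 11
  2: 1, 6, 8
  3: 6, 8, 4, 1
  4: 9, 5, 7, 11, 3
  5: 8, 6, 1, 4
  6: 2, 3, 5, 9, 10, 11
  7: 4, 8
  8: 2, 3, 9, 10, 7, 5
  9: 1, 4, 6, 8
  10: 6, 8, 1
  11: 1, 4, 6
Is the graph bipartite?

Color {2, 3, 5, 7, 9, 10, 11} black and {1, 4, 6, 8} white. No edge joins two same-colored vertices, so the graph is bipartite.

Yes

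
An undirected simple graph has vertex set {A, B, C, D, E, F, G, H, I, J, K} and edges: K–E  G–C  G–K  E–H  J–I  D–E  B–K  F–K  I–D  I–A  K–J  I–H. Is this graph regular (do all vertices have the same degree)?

No

Degrees: A:1, B:1, C:1, D:2, E:3, F:1, G:2, H:2, I:4, J:2, K:5
Vertex A has degree 1 while K has degree 5, so the graph is not regular.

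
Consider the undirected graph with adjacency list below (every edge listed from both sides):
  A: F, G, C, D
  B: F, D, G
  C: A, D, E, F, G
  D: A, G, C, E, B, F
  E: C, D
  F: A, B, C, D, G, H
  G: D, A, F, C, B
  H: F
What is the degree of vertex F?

6

Neighbors of F: A, B, C, D, G, H.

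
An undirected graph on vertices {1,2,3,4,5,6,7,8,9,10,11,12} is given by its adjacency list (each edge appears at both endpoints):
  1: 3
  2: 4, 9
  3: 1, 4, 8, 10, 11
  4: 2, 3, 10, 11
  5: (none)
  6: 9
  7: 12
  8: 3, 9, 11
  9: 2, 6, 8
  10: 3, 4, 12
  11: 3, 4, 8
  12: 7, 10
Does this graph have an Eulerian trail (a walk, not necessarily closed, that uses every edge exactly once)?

No

Degrees: 1:1, 2:2, 3:5, 4:4, 5:0, 6:1, 7:1, 8:3, 9:3, 10:3, 11:3, 12:2
Odd-degree vertices: 1, 3, 6, 7, 8, 9, 10, 11 (8 total).
With 8 odd-degree vertices (more than two), no single trail can use every edge.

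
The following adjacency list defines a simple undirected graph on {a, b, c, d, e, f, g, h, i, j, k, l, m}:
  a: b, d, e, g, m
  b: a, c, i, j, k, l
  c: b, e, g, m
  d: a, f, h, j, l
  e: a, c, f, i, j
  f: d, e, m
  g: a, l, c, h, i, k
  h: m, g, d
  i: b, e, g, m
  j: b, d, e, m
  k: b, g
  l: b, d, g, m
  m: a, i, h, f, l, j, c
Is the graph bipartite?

Yes

Partition the vertices as {b, d, e, g, m} vs {a, c, f, h, i, j, k, l}. Each listed edge has one endpoint in each part, so the graph is bipartite.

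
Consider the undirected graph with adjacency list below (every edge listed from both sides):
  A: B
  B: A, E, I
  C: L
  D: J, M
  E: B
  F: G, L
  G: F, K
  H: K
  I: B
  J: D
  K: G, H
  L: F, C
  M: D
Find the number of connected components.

Component: {D, J, M}
Component: {A, B, E, I}
Component: {C, F, G, H, K, L}

3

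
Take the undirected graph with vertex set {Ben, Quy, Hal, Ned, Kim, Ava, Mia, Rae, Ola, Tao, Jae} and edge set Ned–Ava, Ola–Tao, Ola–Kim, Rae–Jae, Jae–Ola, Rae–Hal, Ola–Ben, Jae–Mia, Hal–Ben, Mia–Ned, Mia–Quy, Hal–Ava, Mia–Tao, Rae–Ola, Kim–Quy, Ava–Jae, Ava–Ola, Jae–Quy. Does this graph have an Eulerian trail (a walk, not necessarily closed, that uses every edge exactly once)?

No

Degrees: Ben:2, Quy:3, Hal:3, Ned:2, Kim:2, Ava:4, Mia:4, Rae:3, Ola:6, Tao:2, Jae:5
Odd-degree vertices: Quy, Hal, Rae, Jae (4 total).
An Eulerian trail requires 0 or 2 odd-degree vertices; here there are 4.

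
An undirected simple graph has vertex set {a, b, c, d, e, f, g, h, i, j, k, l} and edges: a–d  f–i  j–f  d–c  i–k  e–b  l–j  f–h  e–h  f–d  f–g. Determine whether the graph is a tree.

The graph has 12 vertices and 11 edges.
Connected and |E| = |V| - 1, which characterizes a tree.

Yes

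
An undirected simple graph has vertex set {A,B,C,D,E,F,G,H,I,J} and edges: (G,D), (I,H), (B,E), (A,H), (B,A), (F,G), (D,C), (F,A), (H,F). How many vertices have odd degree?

Degrees: A:3, B:2, C:1, D:2, E:1, F:3, G:2, H:3, I:1, J:0
Odd-degree vertices: A, C, E, F, H, I.

6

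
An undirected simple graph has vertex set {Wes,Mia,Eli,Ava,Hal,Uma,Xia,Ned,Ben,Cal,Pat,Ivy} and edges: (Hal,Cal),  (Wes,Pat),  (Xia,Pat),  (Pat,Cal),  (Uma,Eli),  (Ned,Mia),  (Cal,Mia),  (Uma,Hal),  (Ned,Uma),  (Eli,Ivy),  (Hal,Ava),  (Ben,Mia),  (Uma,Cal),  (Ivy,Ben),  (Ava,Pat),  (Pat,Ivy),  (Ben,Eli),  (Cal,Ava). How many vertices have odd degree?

Degrees: Wes:1, Mia:3, Eli:3, Ava:3, Hal:3, Uma:4, Xia:1, Ned:2, Ben:3, Cal:5, Pat:5, Ivy:3
Odd-degree vertices: Wes, Mia, Eli, Ava, Hal, Xia, Ben, Cal, Pat, Ivy.

10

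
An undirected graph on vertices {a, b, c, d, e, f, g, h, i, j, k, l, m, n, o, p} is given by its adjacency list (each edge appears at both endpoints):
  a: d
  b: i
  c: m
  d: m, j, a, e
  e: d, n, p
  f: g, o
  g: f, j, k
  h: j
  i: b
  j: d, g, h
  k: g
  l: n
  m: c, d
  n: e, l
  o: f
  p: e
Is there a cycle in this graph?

The graph has 16 vertices, 14 edges, and 2 connected components.
A forest on 16 vertices with 2 components has exactly 14 edges, which matches — so no cycle.

No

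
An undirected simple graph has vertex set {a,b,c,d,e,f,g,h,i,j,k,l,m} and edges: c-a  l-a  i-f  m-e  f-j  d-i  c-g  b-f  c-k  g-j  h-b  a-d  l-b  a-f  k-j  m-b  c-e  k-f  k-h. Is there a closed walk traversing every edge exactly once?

No

Degrees: a:4, b:4, c:4, d:2, e:2, f:5, g:2, h:2, i:2, j:3, k:4, l:2, m:2
Vertices with odd degree: f, j. An Eulerian circuit requires all degrees even.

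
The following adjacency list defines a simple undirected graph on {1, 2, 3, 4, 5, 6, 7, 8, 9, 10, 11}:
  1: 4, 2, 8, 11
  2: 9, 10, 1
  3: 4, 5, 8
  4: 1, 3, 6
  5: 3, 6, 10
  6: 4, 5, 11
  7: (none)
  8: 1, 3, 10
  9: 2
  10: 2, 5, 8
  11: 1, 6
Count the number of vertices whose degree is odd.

Degrees: 1:4, 2:3, 3:3, 4:3, 5:3, 6:3, 7:0, 8:3, 9:1, 10:3, 11:2
Odd-degree vertices: 2, 3, 4, 5, 6, 8, 9, 10.

8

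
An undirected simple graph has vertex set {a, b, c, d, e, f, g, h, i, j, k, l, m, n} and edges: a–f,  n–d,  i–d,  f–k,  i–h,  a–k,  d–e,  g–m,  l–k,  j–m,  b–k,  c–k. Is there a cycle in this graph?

Yes

|V| = 14, |E| = 12, number of components = 3.
One cycle is a-f-k-a.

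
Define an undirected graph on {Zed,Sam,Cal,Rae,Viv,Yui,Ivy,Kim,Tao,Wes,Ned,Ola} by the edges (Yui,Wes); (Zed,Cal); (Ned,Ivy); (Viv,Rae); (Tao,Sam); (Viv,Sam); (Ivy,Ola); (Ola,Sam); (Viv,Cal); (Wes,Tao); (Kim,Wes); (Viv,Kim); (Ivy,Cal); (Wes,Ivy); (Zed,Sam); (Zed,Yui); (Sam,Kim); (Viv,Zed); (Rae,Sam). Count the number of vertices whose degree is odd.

4

Degrees: Zed:4, Sam:6, Cal:3, Rae:2, Viv:5, Yui:2, Ivy:4, Kim:3, Tao:2, Wes:4, Ned:1, Ola:2
Odd-degree vertices: Cal, Viv, Kim, Ned.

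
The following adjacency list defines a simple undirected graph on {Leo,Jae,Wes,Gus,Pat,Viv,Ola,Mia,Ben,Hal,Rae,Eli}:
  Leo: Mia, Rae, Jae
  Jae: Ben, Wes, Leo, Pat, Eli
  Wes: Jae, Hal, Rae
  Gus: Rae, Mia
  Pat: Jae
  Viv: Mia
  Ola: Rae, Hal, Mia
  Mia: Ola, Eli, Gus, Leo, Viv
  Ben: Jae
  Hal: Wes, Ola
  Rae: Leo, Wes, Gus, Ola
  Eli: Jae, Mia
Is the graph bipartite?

Yes

Color {Jae, Mia, Hal, Rae} black and {Leo, Wes, Gus, Pat, Viv, Ola, Ben, Eli} white. No edge joins two same-colored vertices, so the graph is bipartite.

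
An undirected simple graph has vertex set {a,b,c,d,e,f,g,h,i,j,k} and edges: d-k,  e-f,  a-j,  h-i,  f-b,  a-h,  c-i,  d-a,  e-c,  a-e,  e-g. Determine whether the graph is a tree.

No

The graph has 11 vertices and 11 edges.
Connected but with 11 > 10 edges, so it has a cycle and is not a tree.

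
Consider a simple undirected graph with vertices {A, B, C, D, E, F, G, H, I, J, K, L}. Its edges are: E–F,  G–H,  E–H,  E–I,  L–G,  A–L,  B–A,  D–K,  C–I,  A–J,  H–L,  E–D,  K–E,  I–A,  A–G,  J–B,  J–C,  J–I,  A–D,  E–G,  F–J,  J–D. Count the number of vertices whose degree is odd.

Degrees: A:6, B:2, C:2, D:4, E:6, F:2, G:4, H:3, I:4, J:6, K:2, L:3
Odd-degree vertices: H, L.

2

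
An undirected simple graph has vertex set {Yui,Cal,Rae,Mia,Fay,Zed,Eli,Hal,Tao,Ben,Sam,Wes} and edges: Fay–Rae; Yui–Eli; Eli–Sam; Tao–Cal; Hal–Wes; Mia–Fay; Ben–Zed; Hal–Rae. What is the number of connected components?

4

Component: {Cal, Tao}
Component: {Zed, Ben}
Component: {Yui, Eli, Sam}
Component: {Rae, Mia, Fay, Hal, Wes}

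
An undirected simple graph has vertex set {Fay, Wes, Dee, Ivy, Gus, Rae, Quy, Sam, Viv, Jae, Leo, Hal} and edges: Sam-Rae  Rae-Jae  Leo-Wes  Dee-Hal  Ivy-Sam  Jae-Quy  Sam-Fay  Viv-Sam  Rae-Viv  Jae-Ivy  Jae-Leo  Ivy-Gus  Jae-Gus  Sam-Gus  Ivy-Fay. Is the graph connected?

No

Component: {Dee, Hal}
Component: {Fay, Wes, Ivy, Gus, Rae, Quy, Sam, Viv, Jae, Leo}
There are 2 separate components, so the graph is not connected.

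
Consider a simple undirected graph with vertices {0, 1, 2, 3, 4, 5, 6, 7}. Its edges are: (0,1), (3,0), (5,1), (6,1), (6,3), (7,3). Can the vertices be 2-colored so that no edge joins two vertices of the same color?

Partition the vertices as {1, 2, 3, 4} vs {0, 5, 6, 7}. Each listed edge has one endpoint in each part, so the graph is bipartite.

Yes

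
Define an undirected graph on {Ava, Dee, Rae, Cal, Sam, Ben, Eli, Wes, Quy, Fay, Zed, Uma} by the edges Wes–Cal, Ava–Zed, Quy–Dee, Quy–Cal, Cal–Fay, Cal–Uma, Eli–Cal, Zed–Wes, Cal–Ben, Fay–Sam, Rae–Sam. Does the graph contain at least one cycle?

No

|V| = 12, |E| = 11, number of components = 1.
A forest on 12 vertices with 1 component has exactly 11 edges, which matches — so no cycle.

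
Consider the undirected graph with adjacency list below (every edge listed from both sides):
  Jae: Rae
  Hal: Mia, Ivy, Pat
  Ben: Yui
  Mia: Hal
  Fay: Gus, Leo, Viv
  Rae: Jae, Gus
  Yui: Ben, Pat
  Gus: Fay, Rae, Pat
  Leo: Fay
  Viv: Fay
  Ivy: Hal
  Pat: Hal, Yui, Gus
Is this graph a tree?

Yes

The graph has 12 vertices and 11 edges.
Connected and |E| = |V| - 1, which characterizes a tree.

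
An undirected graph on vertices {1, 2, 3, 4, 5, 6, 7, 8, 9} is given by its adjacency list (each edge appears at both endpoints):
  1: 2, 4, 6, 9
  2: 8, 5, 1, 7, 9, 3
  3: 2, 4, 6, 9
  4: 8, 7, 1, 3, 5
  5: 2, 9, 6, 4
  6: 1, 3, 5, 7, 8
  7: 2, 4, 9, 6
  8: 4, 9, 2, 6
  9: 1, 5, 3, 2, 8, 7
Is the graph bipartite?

No

8-2-9-8 is an odd cycle (length 3), and a bipartite graph can contain only even cycles.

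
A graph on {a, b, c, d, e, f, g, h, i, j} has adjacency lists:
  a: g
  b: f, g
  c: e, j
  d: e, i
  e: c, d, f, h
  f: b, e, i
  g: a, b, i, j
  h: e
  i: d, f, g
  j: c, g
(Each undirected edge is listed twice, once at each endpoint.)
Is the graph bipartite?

Yes

A valid 2-coloring puts {c, d, f, g, h} on one side and {a, b, e, i, j} on the other; every edge crosses between the two sides.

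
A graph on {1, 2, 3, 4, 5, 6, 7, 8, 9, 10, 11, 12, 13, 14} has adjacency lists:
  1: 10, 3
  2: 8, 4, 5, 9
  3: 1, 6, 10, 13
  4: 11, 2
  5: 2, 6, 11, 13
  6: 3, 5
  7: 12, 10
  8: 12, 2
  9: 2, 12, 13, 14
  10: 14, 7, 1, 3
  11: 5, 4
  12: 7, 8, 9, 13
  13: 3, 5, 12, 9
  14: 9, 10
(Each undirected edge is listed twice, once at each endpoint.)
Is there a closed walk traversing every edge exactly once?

Yes

Degrees: 1:2, 2:4, 3:4, 4:2, 5:4, 6:2, 7:2, 8:2, 9:4, 10:4, 11:2, 12:4, 13:4, 14:2
Every vertex has even degree and the edges form a single connected piece, so an Eulerian circuit exists.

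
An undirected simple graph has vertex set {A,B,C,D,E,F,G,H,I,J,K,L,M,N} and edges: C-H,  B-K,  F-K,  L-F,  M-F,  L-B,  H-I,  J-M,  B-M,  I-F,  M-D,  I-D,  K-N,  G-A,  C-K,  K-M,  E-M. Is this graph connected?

No

Component: {A, G}
Component: {B, C, D, E, F, H, I, J, K, L, M, N}
No edge joins these 2 groups, so the graph is disconnected.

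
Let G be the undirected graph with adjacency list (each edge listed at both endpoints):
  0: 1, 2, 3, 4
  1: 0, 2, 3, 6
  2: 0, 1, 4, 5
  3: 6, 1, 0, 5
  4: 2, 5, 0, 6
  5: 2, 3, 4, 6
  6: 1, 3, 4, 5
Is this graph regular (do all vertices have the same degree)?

Degrees: 0:4, 1:4, 2:4, 3:4, 4:4, 5:4, 6:4
All degrees equal 4; the graph is regular.

Yes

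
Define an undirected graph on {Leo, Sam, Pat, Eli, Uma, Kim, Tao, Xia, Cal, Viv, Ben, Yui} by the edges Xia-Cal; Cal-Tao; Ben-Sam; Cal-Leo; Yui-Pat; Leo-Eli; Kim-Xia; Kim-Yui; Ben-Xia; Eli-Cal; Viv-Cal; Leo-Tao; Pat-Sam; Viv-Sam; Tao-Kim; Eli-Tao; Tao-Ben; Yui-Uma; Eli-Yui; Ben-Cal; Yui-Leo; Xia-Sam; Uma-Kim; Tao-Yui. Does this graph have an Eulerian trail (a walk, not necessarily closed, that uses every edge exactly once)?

Degrees: Leo:4, Sam:4, Pat:2, Eli:4, Uma:2, Kim:4, Tao:6, Xia:4, Cal:6, Viv:2, Ben:4, Yui:6
Odd-degree vertices: none (0 total).
With 0 odd-degree vertices and all edges in one connected piece, an Eulerian trail exists.

Yes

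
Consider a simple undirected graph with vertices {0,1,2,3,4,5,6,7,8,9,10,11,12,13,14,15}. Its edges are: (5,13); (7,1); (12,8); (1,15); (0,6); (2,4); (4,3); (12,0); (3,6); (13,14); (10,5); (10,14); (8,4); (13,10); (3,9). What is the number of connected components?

4

Component: {11}
Component: {1, 7, 15}
Component: {5, 10, 13, 14}
Component: {0, 2, 3, 4, 6, 8, 9, 12}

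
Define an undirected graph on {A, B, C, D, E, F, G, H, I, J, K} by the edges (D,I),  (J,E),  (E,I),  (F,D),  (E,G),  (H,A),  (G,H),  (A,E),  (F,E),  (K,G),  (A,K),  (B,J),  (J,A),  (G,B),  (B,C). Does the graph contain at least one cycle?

Yes

|V| = 11, |E| = 15, number of components = 1.
One cycle is E-I-D-F-E.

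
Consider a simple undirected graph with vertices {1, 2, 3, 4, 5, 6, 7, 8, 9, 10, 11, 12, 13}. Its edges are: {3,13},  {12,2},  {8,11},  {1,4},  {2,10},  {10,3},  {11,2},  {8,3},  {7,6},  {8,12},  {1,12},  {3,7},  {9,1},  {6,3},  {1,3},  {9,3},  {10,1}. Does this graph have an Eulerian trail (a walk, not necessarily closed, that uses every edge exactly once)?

No

Degrees: 1:5, 2:3, 3:7, 4:1, 5:0, 6:2, 7:2, 8:3, 9:2, 10:3, 11:2, 12:3, 13:1
Odd-degree vertices: 1, 2, 3, 4, 8, 10, 12, 13 (8 total).
With 8 odd-degree vertices (more than two), no single trail can use every edge.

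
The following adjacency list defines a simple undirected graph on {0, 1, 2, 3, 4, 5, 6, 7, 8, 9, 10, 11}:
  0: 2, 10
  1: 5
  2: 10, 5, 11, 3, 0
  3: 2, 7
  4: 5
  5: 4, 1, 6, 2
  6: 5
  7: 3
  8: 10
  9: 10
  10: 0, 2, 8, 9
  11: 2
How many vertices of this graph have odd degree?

8

Degrees: 0:2, 1:1, 2:5, 3:2, 4:1, 5:4, 6:1, 7:1, 8:1, 9:1, 10:4, 11:1
Odd-degree vertices: 1, 2, 4, 6, 7, 8, 9, 11.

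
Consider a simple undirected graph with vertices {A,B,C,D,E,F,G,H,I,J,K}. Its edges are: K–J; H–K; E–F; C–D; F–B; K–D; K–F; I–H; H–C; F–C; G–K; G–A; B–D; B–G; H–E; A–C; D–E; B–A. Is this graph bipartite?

The cycle G-B-A-G has length 3, which is odd, so the graph is not bipartite.

No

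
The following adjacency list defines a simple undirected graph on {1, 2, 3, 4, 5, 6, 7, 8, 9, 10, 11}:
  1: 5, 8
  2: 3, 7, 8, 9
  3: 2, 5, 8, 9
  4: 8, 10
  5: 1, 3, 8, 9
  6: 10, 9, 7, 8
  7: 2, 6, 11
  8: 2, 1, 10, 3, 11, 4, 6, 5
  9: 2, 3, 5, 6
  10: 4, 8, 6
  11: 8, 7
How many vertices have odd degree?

2

Degrees: 1:2, 2:4, 3:4, 4:2, 5:4, 6:4, 7:3, 8:8, 9:4, 10:3, 11:2
Odd-degree vertices: 7, 10.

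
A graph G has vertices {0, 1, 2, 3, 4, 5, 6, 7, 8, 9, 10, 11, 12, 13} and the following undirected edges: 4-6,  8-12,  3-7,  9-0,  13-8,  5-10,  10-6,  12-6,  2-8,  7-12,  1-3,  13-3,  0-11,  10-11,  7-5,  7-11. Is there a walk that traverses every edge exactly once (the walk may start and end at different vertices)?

Degrees: 0:2, 1:1, 2:1, 3:3, 4:1, 5:2, 6:3, 7:4, 8:3, 9:1, 10:3, 11:3, 12:3, 13:2
Odd-degree vertices: 1, 2, 3, 4, 6, 8, 9, 10, 11, 12 (10 total).
With 10 odd-degree vertices (more than two), no single trail can use every edge.

No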